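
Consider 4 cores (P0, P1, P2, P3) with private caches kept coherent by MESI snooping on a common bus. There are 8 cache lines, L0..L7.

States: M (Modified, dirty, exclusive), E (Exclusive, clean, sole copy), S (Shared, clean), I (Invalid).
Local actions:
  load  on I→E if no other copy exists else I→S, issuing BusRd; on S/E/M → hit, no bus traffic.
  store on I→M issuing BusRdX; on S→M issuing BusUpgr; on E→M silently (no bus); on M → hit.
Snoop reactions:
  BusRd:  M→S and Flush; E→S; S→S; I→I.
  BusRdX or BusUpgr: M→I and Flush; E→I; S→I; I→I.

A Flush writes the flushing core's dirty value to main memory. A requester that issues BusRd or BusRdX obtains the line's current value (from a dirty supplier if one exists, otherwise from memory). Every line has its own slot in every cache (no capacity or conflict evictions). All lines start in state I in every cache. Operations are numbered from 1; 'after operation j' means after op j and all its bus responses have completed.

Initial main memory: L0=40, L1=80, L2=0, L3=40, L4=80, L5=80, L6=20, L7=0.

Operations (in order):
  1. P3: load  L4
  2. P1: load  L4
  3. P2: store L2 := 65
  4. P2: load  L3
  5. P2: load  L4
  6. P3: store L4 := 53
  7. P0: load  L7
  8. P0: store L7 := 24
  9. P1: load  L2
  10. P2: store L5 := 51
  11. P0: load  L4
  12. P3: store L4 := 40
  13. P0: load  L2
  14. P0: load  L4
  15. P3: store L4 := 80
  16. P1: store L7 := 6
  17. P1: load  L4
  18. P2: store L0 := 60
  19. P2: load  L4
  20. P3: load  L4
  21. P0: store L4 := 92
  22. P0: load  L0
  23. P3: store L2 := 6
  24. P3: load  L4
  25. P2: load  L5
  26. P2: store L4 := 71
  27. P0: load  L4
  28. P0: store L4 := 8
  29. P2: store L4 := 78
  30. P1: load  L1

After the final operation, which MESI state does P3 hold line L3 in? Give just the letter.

  op1 P3: load  L4 → I/I/I/E on L4; bus BusRd; mem=80
  op2 P1: load  L4 → I/S/I/S on L4; bus BusRd; mem=80
  op3 P2: store L2 := 65 → I/I/M/I on L2; bus BusRdX; mem=0
  op4 P2: load  L3 → I/I/E/I on L3; bus BusRd; mem=40
  op5 P2: load  L4 → I/S/S/S on L4; bus BusRd; mem=80
  op6 P3: store L4 := 53 → I/I/I/M on L4; bus BusUpgr; mem=80
  op7 P0: load  L7 → E/I/I/I on L7; bus BusRd; mem=0
  op8 P0: store L7 := 24 → M/I/I/I on L7; bus (none); mem=0
  op9 P1: load  L2 → I/S/S/I on L2; bus BusRd Flush; mem=65
  op10 P2: store L5 := 51 → I/I/M/I on L5; bus BusRdX; mem=80
  op11 P0: load  L4 → S/I/I/S on L4; bus BusRd Flush; mem=53
  op12 P3: store L4 := 40 → I/I/I/M on L4; bus BusUpgr; mem=53
  op13 P0: load  L2 → S/S/S/I on L2; bus BusRd; mem=65
  op14 P0: load  L4 → S/I/I/S on L4; bus BusRd Flush; mem=40
  op15 P3: store L4 := 80 → I/I/I/M on L4; bus BusUpgr; mem=40
  op16 P1: store L7 := 6 → I/M/I/I on L7; bus BusRdX Flush; mem=24
  op17 P1: load  L4 → I/S/I/S on L4; bus BusRd Flush; mem=80
  op18 P2: store L0 := 60 → I/I/M/I on L0; bus BusRdX; mem=40
  op19 P2: load  L4 → I/S/S/S on L4; bus BusRd; mem=80
  op20 P3: load  L4 → I/S/S/S on L4; bus (none); mem=80
  op21 P0: store L4 := 92 → M/I/I/I on L4; bus BusRdX; mem=80
  op22 P0: load  L0 → S/I/S/I on L0; bus BusRd Flush; mem=60
  op23 P3: store L2 := 6 → I/I/I/M on L2; bus BusRdX; mem=65
  op24 P3: load  L4 → S/I/I/S on L4; bus BusRd Flush; mem=92
  op25 P2: load  L5 → I/I/M/I on L5; bus (none); mem=80
  op26 P2: store L4 := 71 → I/I/M/I on L4; bus BusRdX; mem=92
  op27 P0: load  L4 → S/I/S/I on L4; bus BusRd Flush; mem=71
  op28 P0: store L4 := 8 → M/I/I/I on L4; bus BusUpgr; mem=71
  op29 P2: store L4 := 78 → I/I/M/I on L4; bus BusRdX Flush; mem=8
  op30 P1: load  L1 → I/E/I/I on L1; bus BusRd; mem=80

state = I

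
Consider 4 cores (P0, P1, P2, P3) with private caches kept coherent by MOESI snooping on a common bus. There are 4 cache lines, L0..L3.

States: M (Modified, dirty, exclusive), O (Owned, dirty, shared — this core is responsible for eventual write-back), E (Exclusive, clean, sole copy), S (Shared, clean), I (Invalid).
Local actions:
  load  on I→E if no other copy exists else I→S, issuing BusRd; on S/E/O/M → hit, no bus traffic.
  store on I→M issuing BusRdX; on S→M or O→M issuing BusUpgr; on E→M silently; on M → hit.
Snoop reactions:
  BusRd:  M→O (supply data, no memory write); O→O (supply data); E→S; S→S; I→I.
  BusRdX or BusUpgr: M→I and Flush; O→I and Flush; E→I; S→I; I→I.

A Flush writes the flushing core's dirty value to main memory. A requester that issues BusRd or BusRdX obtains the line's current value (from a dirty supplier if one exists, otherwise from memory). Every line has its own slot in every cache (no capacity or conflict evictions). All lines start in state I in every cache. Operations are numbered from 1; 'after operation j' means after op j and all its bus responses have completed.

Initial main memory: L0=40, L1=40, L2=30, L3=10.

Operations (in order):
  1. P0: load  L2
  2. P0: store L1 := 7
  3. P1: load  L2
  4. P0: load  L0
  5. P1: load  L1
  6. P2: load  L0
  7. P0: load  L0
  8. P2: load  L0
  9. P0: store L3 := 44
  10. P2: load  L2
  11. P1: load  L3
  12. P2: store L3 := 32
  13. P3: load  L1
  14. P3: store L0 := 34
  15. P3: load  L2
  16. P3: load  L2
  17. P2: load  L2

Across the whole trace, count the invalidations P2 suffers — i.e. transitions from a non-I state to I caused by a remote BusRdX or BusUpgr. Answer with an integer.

1. P0: load  L2  bus=[BusRd]  L2: P0=E P1=I P2=I P3=I  mem[L2]=30
2. P0: store L1 := 7  bus=[BusRdX]  L1: P0=M P1=I P2=I P3=I  mem[L1]=40
3. P1: load  L2  bus=[BusRd]  L2: P0=S P1=S P2=I P3=I  mem[L2]=30
4. P0: load  L0  bus=[BusRd]  L0: P0=E P1=I P2=I P3=I  mem[L0]=40
5. P1: load  L1  bus=[BusRd]  L1: P0=O P1=S P2=I P3=I  mem[L1]=40
6. P2: load  L0  bus=[BusRd]  L0: P0=S P1=I P2=S P3=I  mem[L0]=40
7. P0: load  L0  bus=[-]  L0: P0=S P1=I P2=S P3=I  mem[L0]=40
8. P2: load  L0  bus=[-]  L0: P0=S P1=I P2=S P3=I  mem[L0]=40
9. P0: store L3 := 44  bus=[BusRdX]  L3: P0=M P1=I P2=I P3=I  mem[L3]=10
10. P2: load  L2  bus=[BusRd]  L2: P0=S P1=S P2=S P3=I  mem[L2]=30
11. P1: load  L3  bus=[BusRd]  L3: P0=O P1=S P2=I P3=I  mem[L3]=10
12. P2: store L3 := 32  bus=[BusRdX,Flush]  L3: P0=I P1=I P2=M P3=I  mem[L3]=44
13. P3: load  L1  bus=[BusRd]  L1: P0=O P1=S P2=I P3=S  mem[L1]=40
14. P3: store L0 := 34  bus=[BusRdX]  L0: P0=I P1=I P2=I P3=M  mem[L0]=40
15. P3: load  L2  bus=[BusRd]  L2: P0=S P1=S P2=S P3=S  mem[L2]=30
16. P3: load  L2  bus=[-]  L2: P0=S P1=S P2=S P3=S  mem[L2]=30
17. P2: load  L2  bus=[-]  L2: P0=S P1=S P2=S P3=S  mem[L2]=30

invalidations = 1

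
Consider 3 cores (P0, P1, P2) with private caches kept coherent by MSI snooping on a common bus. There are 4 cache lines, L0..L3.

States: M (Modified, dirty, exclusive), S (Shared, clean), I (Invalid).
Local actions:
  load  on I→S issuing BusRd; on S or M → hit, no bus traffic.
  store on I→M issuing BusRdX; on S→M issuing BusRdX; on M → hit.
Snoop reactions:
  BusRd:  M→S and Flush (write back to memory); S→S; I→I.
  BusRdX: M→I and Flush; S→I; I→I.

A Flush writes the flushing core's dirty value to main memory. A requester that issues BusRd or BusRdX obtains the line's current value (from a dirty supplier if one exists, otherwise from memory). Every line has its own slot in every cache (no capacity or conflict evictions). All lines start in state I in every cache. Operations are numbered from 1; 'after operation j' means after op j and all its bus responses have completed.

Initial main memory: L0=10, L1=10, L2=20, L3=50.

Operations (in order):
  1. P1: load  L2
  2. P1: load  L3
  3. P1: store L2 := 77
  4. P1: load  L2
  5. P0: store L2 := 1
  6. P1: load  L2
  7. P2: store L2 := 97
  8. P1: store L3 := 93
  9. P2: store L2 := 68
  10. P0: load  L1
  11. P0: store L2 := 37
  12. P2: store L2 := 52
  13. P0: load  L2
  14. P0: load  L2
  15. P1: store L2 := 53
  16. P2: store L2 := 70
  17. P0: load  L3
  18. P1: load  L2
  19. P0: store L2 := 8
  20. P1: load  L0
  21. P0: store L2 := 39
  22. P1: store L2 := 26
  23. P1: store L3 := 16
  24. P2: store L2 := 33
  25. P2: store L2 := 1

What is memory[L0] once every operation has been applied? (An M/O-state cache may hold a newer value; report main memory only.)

  op1 P1: load  L2 → I/S/I on L2; bus BusRd; mem=20
  op2 P1: load  L3 → I/S/I on L3; bus BusRd; mem=50
  op3 P1: store L2 := 77 → I/M/I on L2; bus BusRdX; mem=20
  op4 P1: load  L2 → I/M/I on L2; bus (none); mem=20
  op5 P0: store L2 := 1 → M/I/I on L2; bus BusRdX Flush; mem=77
  op6 P1: load  L2 → S/S/I on L2; bus BusRd Flush; mem=1
  op7 P2: store L2 := 97 → I/I/M on L2; bus BusRdX; mem=1
  op8 P1: store L3 := 93 → I/M/I on L3; bus BusRdX; mem=50
  op9 P2: store L2 := 68 → I/I/M on L2; bus (none); mem=1
  op10 P0: load  L1 → S/I/I on L1; bus BusRd; mem=10
  op11 P0: store L2 := 37 → M/I/I on L2; bus BusRdX Flush; mem=68
  op12 P2: store L2 := 52 → I/I/M on L2; bus BusRdX Flush; mem=37
  op13 P0: load  L2 → S/I/S on L2; bus BusRd Flush; mem=52
  op14 P0: load  L2 → S/I/S on L2; bus (none); mem=52
  op15 P1: store L2 := 53 → I/M/I on L2; bus BusRdX; mem=52
  op16 P2: store L2 := 70 → I/I/M on L2; bus BusRdX Flush; mem=53
  op17 P0: load  L3 → S/S/I on L3; bus BusRd Flush; mem=93
  op18 P1: load  L2 → I/S/S on L2; bus BusRd Flush; mem=70
  op19 P0: store L2 := 8 → M/I/I on L2; bus BusRdX; mem=70
  op20 P1: load  L0 → I/S/I on L0; bus BusRd; mem=10
  op21 P0: store L2 := 39 → M/I/I on L2; bus (none); mem=70
  op22 P1: store L2 := 26 → I/M/I on L2; bus BusRdX Flush; mem=39
  op23 P1: store L3 := 16 → I/M/I on L3; bus BusRdX; mem=93
  op24 P2: store L2 := 33 → I/I/M on L2; bus BusRdX Flush; mem=26
  op25 P2: store L2 := 1 → I/I/M on L2; bus (none); mem=26

memory[L0] = 10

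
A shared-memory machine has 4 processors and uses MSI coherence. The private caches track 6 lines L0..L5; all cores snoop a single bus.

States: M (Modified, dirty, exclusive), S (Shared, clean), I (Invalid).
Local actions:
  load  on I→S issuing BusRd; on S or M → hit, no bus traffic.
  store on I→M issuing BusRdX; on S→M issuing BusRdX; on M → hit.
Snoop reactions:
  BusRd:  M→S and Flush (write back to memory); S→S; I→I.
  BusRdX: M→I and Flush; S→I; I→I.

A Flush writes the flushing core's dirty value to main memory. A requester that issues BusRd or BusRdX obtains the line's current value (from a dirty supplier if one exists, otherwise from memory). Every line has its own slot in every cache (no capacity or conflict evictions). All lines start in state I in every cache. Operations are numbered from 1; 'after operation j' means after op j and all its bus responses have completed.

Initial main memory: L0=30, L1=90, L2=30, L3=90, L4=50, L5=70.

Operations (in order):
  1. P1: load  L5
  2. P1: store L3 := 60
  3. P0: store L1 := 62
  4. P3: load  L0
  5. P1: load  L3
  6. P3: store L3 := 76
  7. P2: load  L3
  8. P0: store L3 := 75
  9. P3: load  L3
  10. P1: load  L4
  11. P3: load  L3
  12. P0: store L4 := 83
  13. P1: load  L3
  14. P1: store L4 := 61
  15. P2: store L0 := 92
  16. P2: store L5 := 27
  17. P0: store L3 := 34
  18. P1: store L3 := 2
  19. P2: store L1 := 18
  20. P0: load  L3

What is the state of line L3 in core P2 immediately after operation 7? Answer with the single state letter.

state = S

step 1: P1: load  L5  ⟶  ISII  (L5)  txn=BusRd  M[L5]=70
step 2: P1: store L3 := 60  ⟶  IMII  (L3)  txn=BusRdX  M[L3]=90
step 3: P0: store L1 := 62  ⟶  MIII  (L1)  txn=BusRdX  M[L1]=90
step 4: P3: load  L0  ⟶  IIIS  (L0)  txn=BusRd  M[L0]=30
step 5: P1: load  L3  ⟶  IMII  (L3)  txn=∅  M[L3]=90
step 6: P3: store L3 := 76  ⟶  IIIM  (L3)  txn=BusRdX+Flush  M[L3]=60
step 7: P2: load  L3  ⟶  IISS  (L3)  txn=BusRd+Flush  M[L3]=76
step 8: P0: store L3 := 75  ⟶  MIII  (L3)  txn=BusRdX  M[L3]=76
step 9: P3: load  L3  ⟶  SIIS  (L3)  txn=BusRd+Flush  M[L3]=75
step 10: P1: load  L4  ⟶  ISII  (L4)  txn=BusRd  M[L4]=50
step 11: P3: load  L3  ⟶  SIIS  (L3)  txn=∅  M[L3]=75
step 12: P0: store L4 := 83  ⟶  MIII  (L4)  txn=BusRdX  M[L4]=50
step 13: P1: load  L3  ⟶  SSIS  (L3)  txn=BusRd  M[L3]=75
step 14: P1: store L4 := 61  ⟶  IMII  (L4)  txn=BusRdX+Flush  M[L4]=83
step 15: P2: store L0 := 92  ⟶  IIMI  (L0)  txn=BusRdX  M[L0]=30
step 16: P2: store L5 := 27  ⟶  IIMI  (L5)  txn=BusRdX  M[L5]=70
step 17: P0: store L3 := 34  ⟶  MIII  (L3)  txn=BusRdX  M[L3]=75
step 18: P1: store L3 := 2  ⟶  IMII  (L3)  txn=BusRdX+Flush  M[L3]=34
step 19: P2: store L1 := 18  ⟶  IIMI  (L1)  txn=BusRdX+Flush  M[L1]=62
step 20: P0: load  L3  ⟶  SSII  (L3)  txn=BusRd+Flush  M[L3]=2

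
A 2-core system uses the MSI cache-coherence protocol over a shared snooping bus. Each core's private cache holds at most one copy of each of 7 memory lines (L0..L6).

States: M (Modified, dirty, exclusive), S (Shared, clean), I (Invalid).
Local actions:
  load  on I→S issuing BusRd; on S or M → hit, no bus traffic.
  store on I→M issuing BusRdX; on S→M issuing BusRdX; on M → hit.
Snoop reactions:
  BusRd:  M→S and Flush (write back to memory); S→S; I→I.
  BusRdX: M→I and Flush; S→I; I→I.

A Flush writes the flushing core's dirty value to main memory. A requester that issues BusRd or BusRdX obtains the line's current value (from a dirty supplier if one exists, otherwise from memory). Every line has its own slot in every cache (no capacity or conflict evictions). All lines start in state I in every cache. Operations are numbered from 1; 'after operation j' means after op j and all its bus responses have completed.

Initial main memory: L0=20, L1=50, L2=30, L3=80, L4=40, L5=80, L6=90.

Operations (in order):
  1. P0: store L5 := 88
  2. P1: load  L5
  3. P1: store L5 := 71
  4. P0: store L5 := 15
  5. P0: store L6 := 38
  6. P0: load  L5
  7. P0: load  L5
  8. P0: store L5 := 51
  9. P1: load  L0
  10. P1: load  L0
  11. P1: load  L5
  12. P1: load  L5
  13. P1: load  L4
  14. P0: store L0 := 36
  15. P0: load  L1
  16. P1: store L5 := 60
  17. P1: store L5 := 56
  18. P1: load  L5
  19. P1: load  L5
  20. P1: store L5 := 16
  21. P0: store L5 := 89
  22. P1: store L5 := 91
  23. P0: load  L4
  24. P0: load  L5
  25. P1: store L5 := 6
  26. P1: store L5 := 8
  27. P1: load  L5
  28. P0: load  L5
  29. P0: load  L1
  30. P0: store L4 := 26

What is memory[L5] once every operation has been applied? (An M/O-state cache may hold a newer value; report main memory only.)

memory[L5] = 8

1. P0: store L5 := 88  bus=[BusRdX]  L5: P0=M P1=I  mem[L5]=80
2. P1: load  L5  bus=[BusRd,Flush]  L5: P0=S P1=S  mem[L5]=88
3. P1: store L5 := 71  bus=[BusRdX]  L5: P0=I P1=M  mem[L5]=88
4. P0: store L5 := 15  bus=[BusRdX,Flush]  L5: P0=M P1=I  mem[L5]=71
5. P0: store L6 := 38  bus=[BusRdX]  L6: P0=M P1=I  mem[L6]=90
6. P0: load  L5  bus=[-]  L5: P0=M P1=I  mem[L5]=71
7. P0: load  L5  bus=[-]  L5: P0=M P1=I  mem[L5]=71
8. P0: store L5 := 51  bus=[-]  L5: P0=M P1=I  mem[L5]=71
9. P1: load  L0  bus=[BusRd]  L0: P0=I P1=S  mem[L0]=20
10. P1: load  L0  bus=[-]  L0: P0=I P1=S  mem[L0]=20
11. P1: load  L5  bus=[BusRd,Flush]  L5: P0=S P1=S  mem[L5]=51
12. P1: load  L5  bus=[-]  L5: P0=S P1=S  mem[L5]=51
13. P1: load  L4  bus=[BusRd]  L4: P0=I P1=S  mem[L4]=40
14. P0: store L0 := 36  bus=[BusRdX]  L0: P0=M P1=I  mem[L0]=20
15. P0: load  L1  bus=[BusRd]  L1: P0=S P1=I  mem[L1]=50
16. P1: store L5 := 60  bus=[BusRdX]  L5: P0=I P1=M  mem[L5]=51
17. P1: store L5 := 56  bus=[-]  L5: P0=I P1=M  mem[L5]=51
18. P1: load  L5  bus=[-]  L5: P0=I P1=M  mem[L5]=51
19. P1: load  L5  bus=[-]  L5: P0=I P1=M  mem[L5]=51
20. P1: store L5 := 16  bus=[-]  L5: P0=I P1=M  mem[L5]=51
21. P0: store L5 := 89  bus=[BusRdX,Flush]  L5: P0=M P1=I  mem[L5]=16
22. P1: store L5 := 91  bus=[BusRdX,Flush]  L5: P0=I P1=M  mem[L5]=89
23. P0: load  L4  bus=[BusRd]  L4: P0=S P1=S  mem[L4]=40
24. P0: load  L5  bus=[BusRd,Flush]  L5: P0=S P1=S  mem[L5]=91
25. P1: store L5 := 6  bus=[BusRdX]  L5: P0=I P1=M  mem[L5]=91
26. P1: store L5 := 8  bus=[-]  L5: P0=I P1=M  mem[L5]=91
27. P1: load  L5  bus=[-]  L5: P0=I P1=M  mem[L5]=91
28. P0: load  L5  bus=[BusRd,Flush]  L5: P0=S P1=S  mem[L5]=8
29. P0: load  L1  bus=[-]  L1: P0=S P1=I  mem[L1]=50
30. P0: store L4 := 26  bus=[BusRdX]  L4: P0=M P1=I  mem[L4]=40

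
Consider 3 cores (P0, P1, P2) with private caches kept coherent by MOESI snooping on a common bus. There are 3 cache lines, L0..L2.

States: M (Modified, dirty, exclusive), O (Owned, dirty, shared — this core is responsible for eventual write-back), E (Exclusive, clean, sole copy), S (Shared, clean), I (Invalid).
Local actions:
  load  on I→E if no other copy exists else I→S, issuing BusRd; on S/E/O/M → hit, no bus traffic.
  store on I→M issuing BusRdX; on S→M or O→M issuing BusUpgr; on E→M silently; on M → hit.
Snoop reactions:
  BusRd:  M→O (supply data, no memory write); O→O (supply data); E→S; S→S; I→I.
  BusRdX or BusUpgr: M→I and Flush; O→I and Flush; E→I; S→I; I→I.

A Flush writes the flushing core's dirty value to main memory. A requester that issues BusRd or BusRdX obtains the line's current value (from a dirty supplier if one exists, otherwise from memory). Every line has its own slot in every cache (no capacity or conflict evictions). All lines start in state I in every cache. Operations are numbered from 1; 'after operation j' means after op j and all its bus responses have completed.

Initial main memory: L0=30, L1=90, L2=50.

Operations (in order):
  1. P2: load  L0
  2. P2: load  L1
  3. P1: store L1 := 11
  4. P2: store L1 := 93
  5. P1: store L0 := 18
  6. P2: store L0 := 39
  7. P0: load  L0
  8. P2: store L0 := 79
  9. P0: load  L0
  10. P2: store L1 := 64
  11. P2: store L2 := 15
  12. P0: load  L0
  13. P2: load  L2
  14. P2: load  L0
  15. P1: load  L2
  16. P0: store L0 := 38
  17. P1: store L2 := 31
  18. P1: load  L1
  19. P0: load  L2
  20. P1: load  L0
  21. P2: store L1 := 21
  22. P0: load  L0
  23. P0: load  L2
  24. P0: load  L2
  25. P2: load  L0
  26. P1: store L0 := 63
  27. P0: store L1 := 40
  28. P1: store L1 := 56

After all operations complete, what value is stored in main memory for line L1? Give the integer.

memory[L1] = 40

[1] P2: load  L0 | P0:I, P1:I, P2:E(30) | bus: BusRd
[2] P2: load  L1 | P0:I, P1:I, P2:E(90) | bus: BusRd
[3] P1: store L1 := 11 | P0:I, P1:M(11), P2:I | bus: BusRdX
[4] P2: store L1 := 93 | P0:I, P1:I, P2:M(93) | bus: BusRdX,Flush
[5] P1: store L0 := 18 | P0:I, P1:M(18), P2:I | bus: BusRdX
[6] P2: store L0 := 39 | P0:I, P1:I, P2:M(39) | bus: BusRdX,Flush
[7] P0: load  L0 | P0:S(39), P1:I, P2:O(39) | bus: BusRd
[8] P2: store L0 := 79 | P0:I, P1:I, P2:M(79) | bus: BusUpgr
[9] P0: load  L0 | P0:S(79), P1:I, P2:O(79) | bus: BusRd
[10] P2: store L1 := 64 | P0:I, P1:I, P2:M(64) | bus: none
[11] P2: store L2 := 15 | P0:I, P1:I, P2:M(15) | bus: BusRdX
[12] P0: load  L0 | P0:S(79), P1:I, P2:O(79) | bus: none
[13] P2: load  L2 | P0:I, P1:I, P2:M(15) | bus: none
[14] P2: load  L0 | P0:S(79), P1:I, P2:O(79) | bus: none
[15] P1: load  L2 | P0:I, P1:S(15), P2:O(15) | bus: BusRd
[16] P0: store L0 := 38 | P0:M(38), P1:I, P2:I | bus: BusUpgr,Flush
[17] P1: store L2 := 31 | P0:I, P1:M(31), P2:I | bus: BusUpgr,Flush
[18] P1: load  L1 | P0:I, P1:S(64), P2:O(64) | bus: BusRd
[19] P0: load  L2 | P0:S(31), P1:O(31), P2:I | bus: BusRd
[20] P1: load  L0 | P0:O(38), P1:S(38), P2:I | bus: BusRd
[21] P2: store L1 := 21 | P0:I, P1:I, P2:M(21) | bus: BusUpgr
[22] P0: load  L0 | P0:O(38), P1:S(38), P2:I | bus: none
[23] P0: load  L2 | P0:S(31), P1:O(31), P2:I | bus: none
[24] P0: load  L2 | P0:S(31), P1:O(31), P2:I | bus: none
[25] P2: load  L0 | P0:O(38), P1:S(38), P2:S(38) | bus: BusRd
[26] P1: store L0 := 63 | P0:I, P1:M(63), P2:I | bus: BusUpgr,Flush
[27] P0: store L1 := 40 | P0:M(40), P1:I, P2:I | bus: BusRdX,Flush
[28] P1: store L1 := 56 | P0:I, P1:M(56), P2:I | bus: BusRdX,Flush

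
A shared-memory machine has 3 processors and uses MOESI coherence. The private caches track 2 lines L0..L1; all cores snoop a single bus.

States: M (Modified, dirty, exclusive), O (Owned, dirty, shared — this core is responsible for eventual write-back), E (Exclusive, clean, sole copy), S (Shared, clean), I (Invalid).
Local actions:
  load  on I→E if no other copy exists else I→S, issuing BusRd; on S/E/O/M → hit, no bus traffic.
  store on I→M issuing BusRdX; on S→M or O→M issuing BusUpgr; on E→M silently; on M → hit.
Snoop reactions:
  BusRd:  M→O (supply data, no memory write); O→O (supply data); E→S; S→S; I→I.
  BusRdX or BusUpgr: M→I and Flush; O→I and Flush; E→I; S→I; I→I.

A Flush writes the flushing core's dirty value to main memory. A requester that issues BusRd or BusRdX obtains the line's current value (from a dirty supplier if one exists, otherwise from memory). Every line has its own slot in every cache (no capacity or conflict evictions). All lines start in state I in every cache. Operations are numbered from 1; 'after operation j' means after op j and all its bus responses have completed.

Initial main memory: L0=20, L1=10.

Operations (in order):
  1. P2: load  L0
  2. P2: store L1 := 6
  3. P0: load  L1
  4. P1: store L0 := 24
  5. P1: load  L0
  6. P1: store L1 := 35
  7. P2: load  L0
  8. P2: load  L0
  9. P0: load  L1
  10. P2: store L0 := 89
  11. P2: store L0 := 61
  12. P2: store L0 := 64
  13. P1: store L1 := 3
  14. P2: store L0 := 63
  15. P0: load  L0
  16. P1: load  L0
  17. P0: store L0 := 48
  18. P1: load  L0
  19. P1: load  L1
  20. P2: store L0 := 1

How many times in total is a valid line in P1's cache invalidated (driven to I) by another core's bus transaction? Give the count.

step 1: P2: load  L0  ⟶  IIE  (L0)  txn=BusRd  M[L0]=20
step 2: P2: store L1 := 6  ⟶  IIM  (L1)  txn=BusRdX  M[L1]=10
step 3: P0: load  L1  ⟶  SIO  (L1)  txn=BusRd  M[L1]=10
step 4: P1: store L0 := 24  ⟶  IMI  (L0)  txn=BusRdX  M[L0]=20
step 5: P1: load  L0  ⟶  IMI  (L0)  txn=∅  M[L0]=20
step 6: P1: store L1 := 35  ⟶  IMI  (L1)  txn=BusRdX+Flush  M[L1]=6
step 7: P2: load  L0  ⟶  IOS  (L0)  txn=BusRd  M[L0]=20
step 8: P2: load  L0  ⟶  IOS  (L0)  txn=∅  M[L0]=20
step 9: P0: load  L1  ⟶  SOI  (L1)  txn=BusRd  M[L1]=6
step 10: P2: store L0 := 89  ⟶  IIM  (L0)  txn=BusUpgr+Flush  M[L0]=24
step 11: P2: store L0 := 61  ⟶  IIM  (L0)  txn=∅  M[L0]=24
step 12: P2: store L0 := 64  ⟶  IIM  (L0)  txn=∅  M[L0]=24
step 13: P1: store L1 := 3  ⟶  IMI  (L1)  txn=BusUpgr  M[L1]=6
step 14: P2: store L0 := 63  ⟶  IIM  (L0)  txn=∅  M[L0]=24
step 15: P0: load  L0  ⟶  SIO  (L0)  txn=BusRd  M[L0]=24
step 16: P1: load  L0  ⟶  SSO  (L0)  txn=BusRd  M[L0]=24
step 17: P0: store L0 := 48  ⟶  MII  (L0)  txn=BusUpgr+Flush  M[L0]=63
step 18: P1: load  L0  ⟶  OSI  (L0)  txn=BusRd  M[L0]=63
step 19: P1: load  L1  ⟶  IMI  (L1)  txn=∅  M[L1]=6
step 20: P2: store L0 := 1  ⟶  IIM  (L0)  txn=BusRdX+Flush  M[L0]=48

invalidations = 3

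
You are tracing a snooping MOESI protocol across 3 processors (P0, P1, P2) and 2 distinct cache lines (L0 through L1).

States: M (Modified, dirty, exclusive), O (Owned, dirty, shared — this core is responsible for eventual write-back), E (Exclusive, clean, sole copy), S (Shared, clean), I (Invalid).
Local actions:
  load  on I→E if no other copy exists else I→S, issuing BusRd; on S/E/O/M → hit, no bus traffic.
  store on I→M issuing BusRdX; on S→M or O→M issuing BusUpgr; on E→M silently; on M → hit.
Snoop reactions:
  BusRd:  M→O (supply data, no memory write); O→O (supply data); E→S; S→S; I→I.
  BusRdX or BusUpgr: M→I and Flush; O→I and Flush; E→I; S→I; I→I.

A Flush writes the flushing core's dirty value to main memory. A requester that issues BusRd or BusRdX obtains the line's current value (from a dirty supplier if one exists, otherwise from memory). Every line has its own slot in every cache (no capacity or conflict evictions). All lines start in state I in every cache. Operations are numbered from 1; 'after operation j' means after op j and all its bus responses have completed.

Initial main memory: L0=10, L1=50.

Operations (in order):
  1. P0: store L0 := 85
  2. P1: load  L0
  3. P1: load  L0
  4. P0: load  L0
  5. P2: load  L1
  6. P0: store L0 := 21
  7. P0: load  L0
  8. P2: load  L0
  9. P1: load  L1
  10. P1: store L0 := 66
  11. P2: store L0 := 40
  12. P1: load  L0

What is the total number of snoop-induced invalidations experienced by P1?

step 1: P0: store L0 := 85  ⟶  MII  (L0)  txn=BusRdX  M[L0]=10
step 2: P1: load  L0  ⟶  OSI  (L0)  txn=BusRd  M[L0]=10
step 3: P1: load  L0  ⟶  OSI  (L0)  txn=∅  M[L0]=10
step 4: P0: load  L0  ⟶  OSI  (L0)  txn=∅  M[L0]=10
step 5: P2: load  L1  ⟶  IIE  (L1)  txn=BusRd  M[L1]=50
step 6: P0: store L0 := 21  ⟶  MII  (L0)  txn=BusUpgr  M[L0]=10
step 7: P0: load  L0  ⟶  MII  (L0)  txn=∅  M[L0]=10
step 8: P2: load  L0  ⟶  OIS  (L0)  txn=BusRd  M[L0]=10
step 9: P1: load  L1  ⟶  ISS  (L1)  txn=BusRd  M[L1]=50
step 10: P1: store L0 := 66  ⟶  IMI  (L0)  txn=BusRdX+Flush  M[L0]=21
step 11: P2: store L0 := 40  ⟶  IIM  (L0)  txn=BusRdX+Flush  M[L0]=66
step 12: P1: load  L0  ⟶  ISO  (L0)  txn=BusRd  M[L0]=66

invalidations = 2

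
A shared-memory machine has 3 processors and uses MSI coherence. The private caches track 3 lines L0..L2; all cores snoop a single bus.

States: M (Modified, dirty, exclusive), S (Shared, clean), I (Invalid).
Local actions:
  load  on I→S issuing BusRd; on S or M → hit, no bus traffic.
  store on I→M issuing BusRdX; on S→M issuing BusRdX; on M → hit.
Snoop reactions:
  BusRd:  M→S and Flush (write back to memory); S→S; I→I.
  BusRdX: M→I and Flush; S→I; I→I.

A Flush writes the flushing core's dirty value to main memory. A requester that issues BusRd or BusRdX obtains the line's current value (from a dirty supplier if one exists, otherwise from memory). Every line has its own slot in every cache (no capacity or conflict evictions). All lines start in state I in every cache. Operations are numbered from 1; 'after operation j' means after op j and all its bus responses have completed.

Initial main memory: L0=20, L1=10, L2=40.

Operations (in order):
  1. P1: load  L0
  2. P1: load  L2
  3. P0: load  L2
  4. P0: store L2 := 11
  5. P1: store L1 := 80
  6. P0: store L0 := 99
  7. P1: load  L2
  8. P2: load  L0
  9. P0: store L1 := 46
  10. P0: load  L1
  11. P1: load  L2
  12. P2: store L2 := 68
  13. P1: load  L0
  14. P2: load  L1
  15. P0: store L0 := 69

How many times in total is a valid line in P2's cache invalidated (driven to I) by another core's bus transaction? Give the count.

1. P1: load  L0  bus=[BusRd]  L0: P0=I P1=S P2=I  mem[L0]=20
2. P1: load  L2  bus=[BusRd]  L2: P0=I P1=S P2=I  mem[L2]=40
3. P0: load  L2  bus=[BusRd]  L2: P0=S P1=S P2=I  mem[L2]=40
4. P0: store L2 := 11  bus=[BusRdX]  L2: P0=M P1=I P2=I  mem[L2]=40
5. P1: store L1 := 80  bus=[BusRdX]  L1: P0=I P1=M P2=I  mem[L1]=10
6. P0: store L0 := 99  bus=[BusRdX]  L0: P0=M P1=I P2=I  mem[L0]=20
7. P1: load  L2  bus=[BusRd,Flush]  L2: P0=S P1=S P2=I  mem[L2]=11
8. P2: load  L0  bus=[BusRd,Flush]  L0: P0=S P1=I P2=S  mem[L0]=99
9. P0: store L1 := 46  bus=[BusRdX,Flush]  L1: P0=M P1=I P2=I  mem[L1]=80
10. P0: load  L1  bus=[-]  L1: P0=M P1=I P2=I  mem[L1]=80
11. P1: load  L2  bus=[-]  L2: P0=S P1=S P2=I  mem[L2]=11
12. P2: store L2 := 68  bus=[BusRdX]  L2: P0=I P1=I P2=M  mem[L2]=11
13. P1: load  L0  bus=[BusRd]  L0: P0=S P1=S P2=S  mem[L0]=99
14. P2: load  L1  bus=[BusRd,Flush]  L1: P0=S P1=I P2=S  mem[L1]=46
15. P0: store L0 := 69  bus=[BusRdX]  L0: P0=M P1=I P2=I  mem[L0]=99

invalidations = 1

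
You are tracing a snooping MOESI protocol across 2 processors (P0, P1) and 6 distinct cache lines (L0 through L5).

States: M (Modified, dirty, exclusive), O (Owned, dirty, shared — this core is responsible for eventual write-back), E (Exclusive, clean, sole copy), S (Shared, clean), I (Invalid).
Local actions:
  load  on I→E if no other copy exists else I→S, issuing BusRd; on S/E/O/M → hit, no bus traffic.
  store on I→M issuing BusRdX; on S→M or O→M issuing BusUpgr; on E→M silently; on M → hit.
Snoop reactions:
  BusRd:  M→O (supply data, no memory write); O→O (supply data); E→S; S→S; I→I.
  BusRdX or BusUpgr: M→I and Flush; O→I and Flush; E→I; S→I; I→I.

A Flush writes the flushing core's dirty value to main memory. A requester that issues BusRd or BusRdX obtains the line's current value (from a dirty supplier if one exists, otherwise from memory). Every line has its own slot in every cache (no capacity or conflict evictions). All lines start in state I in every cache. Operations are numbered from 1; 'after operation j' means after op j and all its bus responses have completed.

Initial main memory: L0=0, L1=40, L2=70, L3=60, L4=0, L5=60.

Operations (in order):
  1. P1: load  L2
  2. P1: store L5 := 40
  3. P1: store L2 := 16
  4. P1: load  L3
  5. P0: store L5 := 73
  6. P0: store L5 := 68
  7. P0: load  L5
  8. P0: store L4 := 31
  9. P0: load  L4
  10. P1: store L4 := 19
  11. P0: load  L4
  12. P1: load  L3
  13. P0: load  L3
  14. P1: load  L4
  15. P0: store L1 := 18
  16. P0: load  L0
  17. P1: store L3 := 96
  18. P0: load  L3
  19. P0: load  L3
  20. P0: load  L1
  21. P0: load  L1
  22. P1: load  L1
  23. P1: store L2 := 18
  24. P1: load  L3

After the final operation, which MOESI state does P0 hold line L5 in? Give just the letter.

state = M

step 1: P1: load  L2  ⟶  IE  (L2)  txn=BusRd  M[L2]=70
step 2: P1: store L5 := 40  ⟶  IM  (L5)  txn=BusRdX  M[L5]=60
step 3: P1: store L2 := 16  ⟶  IM  (L2)  txn=∅  M[L2]=70
step 4: P1: load  L3  ⟶  IE  (L3)  txn=BusRd  M[L3]=60
step 5: P0: store L5 := 73  ⟶  MI  (L5)  txn=BusRdX+Flush  M[L5]=40
step 6: P0: store L5 := 68  ⟶  MI  (L5)  txn=∅  M[L5]=40
step 7: P0: load  L5  ⟶  MI  (L5)  txn=∅  M[L5]=40
step 8: P0: store L4 := 31  ⟶  MI  (L4)  txn=BusRdX  M[L4]=0
step 9: P0: load  L4  ⟶  MI  (L4)  txn=∅  M[L4]=0
step 10: P1: store L4 := 19  ⟶  IM  (L4)  txn=BusRdX+Flush  M[L4]=31
step 11: P0: load  L4  ⟶  SO  (L4)  txn=BusRd  M[L4]=31
step 12: P1: load  L3  ⟶  IE  (L3)  txn=∅  M[L3]=60
step 13: P0: load  L3  ⟶  SS  (L3)  txn=BusRd  M[L3]=60
step 14: P1: load  L4  ⟶  SO  (L4)  txn=∅  M[L4]=31
step 15: P0: store L1 := 18  ⟶  MI  (L1)  txn=BusRdX  M[L1]=40
step 16: P0: load  L0  ⟶  EI  (L0)  txn=BusRd  M[L0]=0
step 17: P1: store L3 := 96  ⟶  IM  (L3)  txn=BusUpgr  M[L3]=60
step 18: P0: load  L3  ⟶  SO  (L3)  txn=BusRd  M[L3]=60
step 19: P0: load  L3  ⟶  SO  (L3)  txn=∅  M[L3]=60
step 20: P0: load  L1  ⟶  MI  (L1)  txn=∅  M[L1]=40
step 21: P0: load  L1  ⟶  MI  (L1)  txn=∅  M[L1]=40
step 22: P1: load  L1  ⟶  OS  (L1)  txn=BusRd  M[L1]=40
step 23: P1: store L2 := 18  ⟶  IM  (L2)  txn=∅  M[L2]=70
step 24: P1: load  L3  ⟶  SO  (L3)  txn=∅  M[L3]=60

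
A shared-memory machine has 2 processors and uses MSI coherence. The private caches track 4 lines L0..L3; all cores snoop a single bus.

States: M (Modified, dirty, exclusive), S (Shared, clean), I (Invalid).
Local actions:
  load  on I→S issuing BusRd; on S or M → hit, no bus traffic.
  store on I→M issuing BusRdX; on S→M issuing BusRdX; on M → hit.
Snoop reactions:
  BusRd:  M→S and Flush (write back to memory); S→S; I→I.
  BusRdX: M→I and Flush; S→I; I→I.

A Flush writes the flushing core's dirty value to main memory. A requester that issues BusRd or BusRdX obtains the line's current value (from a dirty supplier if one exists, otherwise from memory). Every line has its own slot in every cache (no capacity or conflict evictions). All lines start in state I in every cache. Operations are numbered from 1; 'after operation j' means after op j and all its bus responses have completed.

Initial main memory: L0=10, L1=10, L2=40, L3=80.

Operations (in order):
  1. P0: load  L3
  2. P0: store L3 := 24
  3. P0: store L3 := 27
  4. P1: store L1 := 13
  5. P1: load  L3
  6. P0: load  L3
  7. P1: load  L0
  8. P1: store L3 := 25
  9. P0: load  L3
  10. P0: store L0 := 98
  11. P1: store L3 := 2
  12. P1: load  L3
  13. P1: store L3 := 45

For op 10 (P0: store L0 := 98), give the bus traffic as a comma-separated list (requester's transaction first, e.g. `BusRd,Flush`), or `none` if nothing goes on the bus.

step 1: P0: load  L3  ⟶  SI  (L3)  txn=BusRd  M[L3]=80
step 2: P0: store L3 := 24  ⟶  MI  (L3)  txn=BusRdX  M[L3]=80
step 3: P0: store L3 := 27  ⟶  MI  (L3)  txn=∅  M[L3]=80
step 4: P1: store L1 := 13  ⟶  IM  (L1)  txn=BusRdX  M[L1]=10
step 5: P1: load  L3  ⟶  SS  (L3)  txn=BusRd+Flush  M[L3]=27
step 6: P0: load  L3  ⟶  SS  (L3)  txn=∅  M[L3]=27
step 7: P1: load  L0  ⟶  IS  (L0)  txn=BusRd  M[L0]=10
step 8: P1: store L3 := 25  ⟶  IM  (L3)  txn=BusRdX  M[L3]=27
step 9: P0: load  L3  ⟶  SS  (L3)  txn=BusRd+Flush  M[L3]=25
step 10: P0: store L0 := 98  ⟶  MI  (L0)  txn=BusRdX  M[L0]=10
step 11: P1: store L3 := 2  ⟶  IM  (L3)  txn=BusRdX  M[L3]=25
step 12: P1: load  L3  ⟶  IM  (L3)  txn=∅  M[L3]=25
step 13: P1: store L3 := 45  ⟶  IM  (L3)  txn=∅  M[L3]=25

bus = BusRdX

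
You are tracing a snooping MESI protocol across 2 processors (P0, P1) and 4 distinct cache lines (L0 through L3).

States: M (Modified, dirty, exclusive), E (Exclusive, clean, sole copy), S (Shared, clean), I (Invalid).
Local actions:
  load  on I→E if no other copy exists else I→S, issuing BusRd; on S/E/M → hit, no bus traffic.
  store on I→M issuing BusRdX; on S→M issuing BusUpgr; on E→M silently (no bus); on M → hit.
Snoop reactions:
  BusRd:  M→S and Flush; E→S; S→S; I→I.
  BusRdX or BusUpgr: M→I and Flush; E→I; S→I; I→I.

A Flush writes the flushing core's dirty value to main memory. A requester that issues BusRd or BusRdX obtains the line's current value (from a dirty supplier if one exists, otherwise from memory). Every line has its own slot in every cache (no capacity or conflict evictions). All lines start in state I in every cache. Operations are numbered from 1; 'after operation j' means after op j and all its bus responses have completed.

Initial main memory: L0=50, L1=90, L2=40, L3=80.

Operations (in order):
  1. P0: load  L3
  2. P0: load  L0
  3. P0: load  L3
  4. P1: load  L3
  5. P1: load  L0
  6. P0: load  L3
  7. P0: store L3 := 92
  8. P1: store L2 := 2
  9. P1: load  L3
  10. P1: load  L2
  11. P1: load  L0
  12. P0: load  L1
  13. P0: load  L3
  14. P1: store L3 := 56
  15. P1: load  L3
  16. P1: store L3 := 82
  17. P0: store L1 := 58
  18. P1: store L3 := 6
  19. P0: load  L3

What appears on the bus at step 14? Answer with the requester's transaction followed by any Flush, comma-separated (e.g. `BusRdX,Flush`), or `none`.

[1] P0: load  L3 | P0:E(80), P1:I | bus: BusRd
[2] P0: load  L0 | P0:E(50), P1:I | bus: BusRd
[3] P0: load  L3 | P0:E(80), P1:I | bus: none
[4] P1: load  L3 | P0:S(80), P1:S(80) | bus: BusRd
[5] P1: load  L0 | P0:S(50), P1:S(50) | bus: BusRd
[6] P0: load  L3 | P0:S(80), P1:S(80) | bus: none
[7] P0: store L3 := 92 | P0:M(92), P1:I | bus: BusUpgr
[8] P1: store L2 := 2 | P0:I, P1:M(2) | bus: BusRdX
[9] P1: load  L3 | P0:S(92), P1:S(92) | bus: BusRd,Flush
[10] P1: load  L2 | P0:I, P1:M(2) | bus: none
[11] P1: load  L0 | P0:S(50), P1:S(50) | bus: none
[12] P0: load  L1 | P0:E(90), P1:I | bus: BusRd
[13] P0: load  L3 | P0:S(92), P1:S(92) | bus: none
[14] P1: store L3 := 56 | P0:I, P1:M(56) | bus: BusUpgr
[15] P1: load  L3 | P0:I, P1:M(56) | bus: none
[16] P1: store L3 := 82 | P0:I, P1:M(82) | bus: none
[17] P0: store L1 := 58 | P0:M(58), P1:I | bus: none
[18] P1: store L3 := 6 | P0:I, P1:M(6) | bus: none
[19] P0: load  L3 | P0:S(6), P1:S(6) | bus: BusRd,Flush

bus = BusUpgr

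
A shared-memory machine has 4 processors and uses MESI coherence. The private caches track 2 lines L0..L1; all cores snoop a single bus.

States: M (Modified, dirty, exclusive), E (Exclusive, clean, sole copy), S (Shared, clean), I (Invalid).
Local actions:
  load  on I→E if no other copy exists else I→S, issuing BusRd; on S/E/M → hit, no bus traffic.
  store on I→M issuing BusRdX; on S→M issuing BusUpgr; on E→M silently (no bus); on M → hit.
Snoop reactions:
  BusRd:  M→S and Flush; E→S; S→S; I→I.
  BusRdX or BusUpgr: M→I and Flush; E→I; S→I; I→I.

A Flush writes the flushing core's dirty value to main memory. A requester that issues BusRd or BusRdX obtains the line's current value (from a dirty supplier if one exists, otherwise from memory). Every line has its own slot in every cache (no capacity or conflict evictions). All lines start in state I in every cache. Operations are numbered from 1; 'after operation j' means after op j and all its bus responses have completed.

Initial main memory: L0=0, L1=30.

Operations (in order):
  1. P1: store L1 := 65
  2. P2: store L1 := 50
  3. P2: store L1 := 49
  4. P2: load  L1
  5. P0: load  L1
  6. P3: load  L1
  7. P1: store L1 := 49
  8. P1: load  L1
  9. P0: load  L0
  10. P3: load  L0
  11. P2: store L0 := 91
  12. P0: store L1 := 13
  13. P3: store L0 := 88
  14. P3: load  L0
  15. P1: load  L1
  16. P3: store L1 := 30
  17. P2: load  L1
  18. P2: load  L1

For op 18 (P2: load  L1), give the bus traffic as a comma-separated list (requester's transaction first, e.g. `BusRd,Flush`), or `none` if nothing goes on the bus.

  op1 P1: store L1 := 65 → I/M/I/I on L1; bus BusRdX; mem=30
  op2 P2: store L1 := 50 → I/I/M/I on L1; bus BusRdX Flush; mem=65
  op3 P2: store L1 := 49 → I/I/M/I on L1; bus (none); mem=65
  op4 P2: load  L1 → I/I/M/I on L1; bus (none); mem=65
  op5 P0: load  L1 → S/I/S/I on L1; bus BusRd Flush; mem=49
  op6 P3: load  L1 → S/I/S/S on L1; bus BusRd; mem=49
  op7 P1: store L1 := 49 → I/M/I/I on L1; bus BusRdX; mem=49
  op8 P1: load  L1 → I/M/I/I on L1; bus (none); mem=49
  op9 P0: load  L0 → E/I/I/I on L0; bus BusRd; mem=0
  op10 P3: load  L0 → S/I/I/S on L0; bus BusRd; mem=0
  op11 P2: store L0 := 91 → I/I/M/I on L0; bus BusRdX; mem=0
  op12 P0: store L1 := 13 → M/I/I/I on L1; bus BusRdX Flush; mem=49
  op13 P3: store L0 := 88 → I/I/I/M on L0; bus BusRdX Flush; mem=91
  op14 P3: load  L0 → I/I/I/M on L0; bus (none); mem=91
  op15 P1: load  L1 → S/S/I/I on L1; bus BusRd Flush; mem=13
  op16 P3: store L1 := 30 → I/I/I/M on L1; bus BusRdX; mem=13
  op17 P2: load  L1 → I/I/S/S on L1; bus BusRd Flush; mem=30
  op18 P2: load  L1 → I/I/S/S on L1; bus (none); mem=30

bus = none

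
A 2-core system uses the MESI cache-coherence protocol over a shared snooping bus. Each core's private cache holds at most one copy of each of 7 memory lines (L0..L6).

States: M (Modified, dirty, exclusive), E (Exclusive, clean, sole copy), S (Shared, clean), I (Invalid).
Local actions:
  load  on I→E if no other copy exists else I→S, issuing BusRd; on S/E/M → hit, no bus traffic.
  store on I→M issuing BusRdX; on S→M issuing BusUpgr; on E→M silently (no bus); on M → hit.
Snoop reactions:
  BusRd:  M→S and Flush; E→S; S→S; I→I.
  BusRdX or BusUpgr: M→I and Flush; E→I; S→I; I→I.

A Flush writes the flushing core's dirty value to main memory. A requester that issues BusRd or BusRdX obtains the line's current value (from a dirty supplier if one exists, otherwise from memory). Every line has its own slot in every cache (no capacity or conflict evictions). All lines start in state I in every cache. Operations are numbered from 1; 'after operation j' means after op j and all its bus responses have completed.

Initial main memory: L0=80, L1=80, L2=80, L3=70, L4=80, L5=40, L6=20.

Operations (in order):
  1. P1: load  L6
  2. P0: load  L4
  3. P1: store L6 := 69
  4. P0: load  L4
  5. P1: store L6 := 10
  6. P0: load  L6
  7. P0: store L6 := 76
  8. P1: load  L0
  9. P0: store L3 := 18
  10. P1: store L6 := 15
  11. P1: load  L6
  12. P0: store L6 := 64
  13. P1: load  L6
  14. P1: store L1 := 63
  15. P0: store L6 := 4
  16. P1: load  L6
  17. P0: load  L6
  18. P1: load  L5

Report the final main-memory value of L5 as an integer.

memory[L5] = 40

1. P1: load  L6  bus=[BusRd]  L6: P0=I P1=E  mem[L6]=20
2. P0: load  L4  bus=[BusRd]  L4: P0=E P1=I  mem[L4]=80
3. P1: store L6 := 69  bus=[-]  L6: P0=I P1=M  mem[L6]=20
4. P0: load  L4  bus=[-]  L4: P0=E P1=I  mem[L4]=80
5. P1: store L6 := 10  bus=[-]  L6: P0=I P1=M  mem[L6]=20
6. P0: load  L6  bus=[BusRd,Flush]  L6: P0=S P1=S  mem[L6]=10
7. P0: store L6 := 76  bus=[BusUpgr]  L6: P0=M P1=I  mem[L6]=10
8. P1: load  L0  bus=[BusRd]  L0: P0=I P1=E  mem[L0]=80
9. P0: store L3 := 18  bus=[BusRdX]  L3: P0=M P1=I  mem[L3]=70
10. P1: store L6 := 15  bus=[BusRdX,Flush]  L6: P0=I P1=M  mem[L6]=76
11. P1: load  L6  bus=[-]  L6: P0=I P1=M  mem[L6]=76
12. P0: store L6 := 64  bus=[BusRdX,Flush]  L6: P0=M P1=I  mem[L6]=15
13. P1: load  L6  bus=[BusRd,Flush]  L6: P0=S P1=S  mem[L6]=64
14. P1: store L1 := 63  bus=[BusRdX]  L1: P0=I P1=M  mem[L1]=80
15. P0: store L6 := 4  bus=[BusUpgr]  L6: P0=M P1=I  mem[L6]=64
16. P1: load  L6  bus=[BusRd,Flush]  L6: P0=S P1=S  mem[L6]=4
17. P0: load  L6  bus=[-]  L6: P0=S P1=S  mem[L6]=4
18. P1: load  L5  bus=[BusRd]  L5: P0=I P1=E  mem[L5]=40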